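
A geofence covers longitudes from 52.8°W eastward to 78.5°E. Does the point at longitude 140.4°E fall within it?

No

Band width going east from -52.8° to +78.5°: ((78.5 − -52.8) mod 360) = 131.3°.
Offset of +140.4° east of the west edge: ((140.4 − -52.8) mod 360) = 193.2°.
193.2° > 131.3° ⇒ outside.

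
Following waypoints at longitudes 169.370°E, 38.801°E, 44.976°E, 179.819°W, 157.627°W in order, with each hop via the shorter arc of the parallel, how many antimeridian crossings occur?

Leg 1: +169.370° → +38.801°, shortest Δλ = -130.569° (west) — does not cross 180°.
Leg 2: +38.801° → +44.976°, shortest Δλ = 6.175° (east) — does not cross 180°.
Leg 3: +44.976° → -179.819°, shortest Δλ = 135.205° (east) — crosses 180°.
Leg 4: -179.819° → -157.627°, shortest Δλ = 22.192° (east) — does not cross 180°.
Total crossings: 1.

1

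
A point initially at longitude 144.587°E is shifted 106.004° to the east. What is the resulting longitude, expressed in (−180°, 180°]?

Start at +144.587°; shift +106.004° → +250.591°.
+250.591° lies outside (−180°, 180°]; subtract 360° → -109.409°.

109.409°W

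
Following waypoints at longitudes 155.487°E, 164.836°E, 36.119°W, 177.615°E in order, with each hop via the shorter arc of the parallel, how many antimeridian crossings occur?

2

Leg 1: +155.487° → +164.836°, shortest Δλ = 9.349° (east) — does not cross 180°.
Leg 2: +164.836° → -36.119°, shortest Δλ = 159.045° (east) — crosses 180°.
Leg 3: -36.119° → +177.615°, shortest Δλ = -146.266° (west) — crosses 180°.
Total crossings: 2.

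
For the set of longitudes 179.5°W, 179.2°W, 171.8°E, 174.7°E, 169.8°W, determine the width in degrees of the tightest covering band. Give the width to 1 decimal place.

Sort the longitudes: -179.5°, -179.2°, -169.8°, +171.8°, +174.7°.
Eastward gaps between consecutive values (wrapping around): 0.3°, 9.4°, 341.6°, 2.9°, 5.8°.
Largest gap = 341.6° ⇒ minimal covering band is its complement: 360° − 341.6° = 18.4°.
Band runs from +171.8° eastward to -169.8°, crossing the antimeridian.

18.4°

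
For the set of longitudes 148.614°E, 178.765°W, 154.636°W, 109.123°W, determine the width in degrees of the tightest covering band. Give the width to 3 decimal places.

102.263°

Sort the longitudes: -178.765°, -154.636°, -109.123°, +148.614°.
Eastward gaps between consecutive values (wrapping around): 24.129°, 45.513°, 257.737°, 32.621°.
Largest gap = 257.737° ⇒ minimal covering band is its complement: 360° − 257.737° = 102.263°.
Band runs from +148.614° eastward to -109.123°, crossing the antimeridian.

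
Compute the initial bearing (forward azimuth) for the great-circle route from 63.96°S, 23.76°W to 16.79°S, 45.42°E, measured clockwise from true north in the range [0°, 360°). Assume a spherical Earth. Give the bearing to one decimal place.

78.7°

Δλ = 45.42 − -23.76 = 69.18°.
θ = atan2( sin Δλ · cos φ₂ , cos φ₁ · sin φ₂ − sin φ₁ · cos φ₂ · cos Δλ )
  = atan2(0.89486, 0.17893) = 78.693° → normalised to [0°, 360°): 78.693°.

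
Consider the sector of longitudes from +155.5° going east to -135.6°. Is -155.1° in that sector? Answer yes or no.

Yes

Band width going east from +155.5° to -135.6°: ((-135.6 − 155.5) mod 360) = 68.9°.
Offset of -155.1° east of the west edge: ((-155.1 − 155.5) mod 360) = 49.4°.
49.4° ≤ 68.9° ⇒ inside.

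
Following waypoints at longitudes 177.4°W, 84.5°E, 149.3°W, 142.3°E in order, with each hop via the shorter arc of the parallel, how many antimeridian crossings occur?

3

Leg 1: -177.4° → +84.5°, shortest Δλ = -98.1° (west) — crosses 180°.
Leg 2: +84.5° → -149.3°, shortest Δλ = 126.2° (east) — crosses 180°.
Leg 3: -149.3° → +142.3°, shortest Δλ = -68.4° (west) — crosses 180°.
Total crossings: 3.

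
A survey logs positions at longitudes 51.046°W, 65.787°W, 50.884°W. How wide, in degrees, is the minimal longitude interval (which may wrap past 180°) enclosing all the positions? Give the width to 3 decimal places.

14.903°

Sort the longitudes: -65.787°, -51.046°, -50.884°.
Eastward gaps between consecutive values (wrapping around): 14.741°, 0.162°, 345.097°.
Largest gap = 345.097° ⇒ minimal covering band is its complement: 360° − 345.097° = 14.903°.
Band runs from -65.787° eastward to -50.884°.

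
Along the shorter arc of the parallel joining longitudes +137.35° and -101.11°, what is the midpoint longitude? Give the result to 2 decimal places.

Signed shortest Δλ from +137.35° to -101.11° is +121.54°.
Midpoint longitude = +137.35° + (+121.54°)/2 = +137.35° + 60.77° = +198.12°.
Normalise into (−180°, 180°]: -161.88°.
(The naïve average (+137.35 + -101.11)/2 = 18.12° is on the wrong side of the globe.)

-161.88°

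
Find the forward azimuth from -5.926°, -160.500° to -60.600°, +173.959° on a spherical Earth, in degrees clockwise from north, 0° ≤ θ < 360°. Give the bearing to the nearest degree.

194°

Δλ = 173.959 − -160.500 = 334.459°; wrapped into (−180°, 180°]: -25.541°.
θ = atan2( sin Δλ · cos φ₂ , cos φ₁ · sin φ₂ − sin φ₁ · cos φ₂ · cos Δλ )
  = atan2(-0.21166, -0.82083) = -165.541° → normalised to [0°, 360°): 194.459°.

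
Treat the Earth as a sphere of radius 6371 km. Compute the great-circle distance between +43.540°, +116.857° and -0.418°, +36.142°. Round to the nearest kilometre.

Δλ = 36.142 − 116.857 = -80.715°.
Δφ = -0.418 − 43.540 = -43.958°.
a = sin²(Δφ/2) + cos φ₁ · cos φ₂ · sin²(Δλ/2) = 0.444035.
c = 2·atan2(√a, √(1−a)) = 1.45863 rad → d = 6371·c ≈ 9292.94 km.

9293 km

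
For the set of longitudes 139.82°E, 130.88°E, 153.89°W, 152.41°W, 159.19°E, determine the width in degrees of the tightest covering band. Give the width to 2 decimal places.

76.71°

Sort the longitudes: -153.89°, -152.41°, +130.88°, +139.82°, +159.19°.
Eastward gaps between consecutive values (wrapping around): 1.48°, 283.29°, 8.94°, 19.37°, 46.92°.
Largest gap = 283.29° ⇒ minimal covering band is its complement: 360° − 283.29° = 76.71°.
Band runs from +130.88° eastward to -152.41°, crossing the antimeridian.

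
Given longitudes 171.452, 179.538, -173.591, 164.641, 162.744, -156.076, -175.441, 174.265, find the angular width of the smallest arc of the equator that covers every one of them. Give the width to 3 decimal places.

41.180°

Sort the longitudes: -175.441°, -173.591°, -156.076°, +162.744°, +164.641°, +171.452°, +174.265°, +179.538°.
Eastward gaps between consecutive values (wrapping around): 1.850°, 17.515°, 318.820°, 1.897°, 6.811°, 2.813°, 5.273°, 5.021°.
Largest gap = 318.820° ⇒ minimal covering band is its complement: 360° − 318.820° = 41.180°.
Band runs from +162.744° eastward to -156.076°, crossing the antimeridian.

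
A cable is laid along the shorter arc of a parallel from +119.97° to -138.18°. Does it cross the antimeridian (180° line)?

Yes

Naïve |-138.18 − 119.97| = 258.15° > 180°, so the shorter arc goes the other way round — across 180°.
Signed shortest Δλ = ((-138.18 − 119.97 + 180) mod 360) − 180 = 101.85°.
Going east by 101.85° from +119.97° passes through 180° before reaching -138.18°.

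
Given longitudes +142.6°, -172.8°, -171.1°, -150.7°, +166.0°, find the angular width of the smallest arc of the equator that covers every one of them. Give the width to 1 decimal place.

Sort the longitudes: -172.8°, -171.1°, -150.7°, +142.6°, +166.0°.
Eastward gaps between consecutive values (wrapping around): 1.7°, 20.4°, 293.3°, 23.4°, 21.2°.
Largest gap = 293.3° ⇒ minimal covering band is its complement: 360° − 293.3° = 66.7°.
Band runs from +142.6° eastward to -150.7°, crossing the antimeridian.

66.7°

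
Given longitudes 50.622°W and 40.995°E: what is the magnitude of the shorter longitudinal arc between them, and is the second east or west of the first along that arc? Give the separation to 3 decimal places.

91.617° east

Raw difference: 40.995 − -50.622 = 91.617°.
Normalise into (−180°, 180°]: 91.617° stays 91.617°.
Positive ⇒ the second point lies to the east; separation 91.617°.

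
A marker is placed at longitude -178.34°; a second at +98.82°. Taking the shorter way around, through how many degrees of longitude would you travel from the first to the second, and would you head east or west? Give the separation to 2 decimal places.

Raw difference: 98.82 − -178.34 = 277.16°.
Normalise into (−180°, 180°]: 277.16° − 360° = -82.84°.
Negative ⇒ the second point lies to the west; separation 82.84°.

82.84° west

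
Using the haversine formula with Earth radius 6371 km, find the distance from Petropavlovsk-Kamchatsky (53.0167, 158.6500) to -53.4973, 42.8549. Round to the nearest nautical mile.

Δλ = 42.8549 − 158.6500 = -115.7951°.
Δφ = -53.4973 − 53.0167 = -106.5140°.
a = sin²(Δφ/2) + cos φ₁ · cos φ₂ · sin²(Δλ/2) = 0.898915.
c = 2·atan2(√a, √(1−a)) = 2.49448 rad → d = 6371·c ≈ 15892.36 km ≈ 8581.19 nmi.

8581 nmi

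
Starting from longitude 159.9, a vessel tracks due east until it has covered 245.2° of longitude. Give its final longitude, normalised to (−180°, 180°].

Start at +159.9°; shift +245.2° → +405.1°.
+405.1° lies outside (−180°, 180°]; subtract 360° → +45.1°.

+45.1°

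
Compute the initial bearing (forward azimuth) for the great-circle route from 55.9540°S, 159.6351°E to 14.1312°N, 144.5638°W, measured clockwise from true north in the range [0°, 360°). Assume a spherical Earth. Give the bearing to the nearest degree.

54°

Δλ = -144.5638 − 159.6351 = -304.1989°; wrapped into (−180°, 180°]: 55.8011°.
θ = atan2( sin Δλ · cos φ₂ , cos φ₁ · sin φ₂ − sin φ₁ · cos φ₂ · cos Δλ )
  = atan2(0.80206, 0.58832) = 53.740° → normalised to [0°, 360°): 53.740°.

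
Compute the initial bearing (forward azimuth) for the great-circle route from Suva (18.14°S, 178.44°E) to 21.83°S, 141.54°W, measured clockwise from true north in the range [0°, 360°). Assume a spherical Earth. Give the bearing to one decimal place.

Δλ = -141.54 − 178.44 = -319.98°; wrapped into (−180°, 180°]: 40.02°.
θ = atan2( sin Δλ · cos φ₂ , cos φ₁ · sin φ₂ − sin φ₁ · cos φ₂ · cos Δλ )
  = atan2(0.59694, -0.13204) = 102.473° → normalised to [0°, 360°): 102.473°.

102.5°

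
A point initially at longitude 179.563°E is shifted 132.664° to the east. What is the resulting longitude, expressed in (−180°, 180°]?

47.773°W

Start at +179.563°; shift +132.664° → +312.227°.
+312.227° lies outside (−180°, 180°]; subtract 360° → -47.773°.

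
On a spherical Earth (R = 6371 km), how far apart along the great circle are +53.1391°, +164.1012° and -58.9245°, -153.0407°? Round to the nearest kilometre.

13041 km

Δλ = -153.0407 − 164.1012 = -317.1419°; wrapped into (−180°, 180°]: 42.8581°.
Δφ = -58.9245 − 53.1391 = -112.0636°.
a = sin²(Δφ/2) + cos φ₁ · cos φ₂ · sin²(Δλ/2) = 0.729148.
c = 2·atan2(√a, √(1−a)) = 2.04687 rad → d = 6371·c ≈ 13040.63 km.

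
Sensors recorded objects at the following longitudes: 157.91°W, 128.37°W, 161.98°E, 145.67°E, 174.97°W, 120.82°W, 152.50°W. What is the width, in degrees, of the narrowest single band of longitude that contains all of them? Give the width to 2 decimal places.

Sort the longitudes: -174.97°, -157.91°, -152.50°, -128.37°, -120.82°, +145.67°, +161.98°.
Eastward gaps between consecutive values (wrapping around): 17.06°, 5.41°, 24.13°, 7.55°, 266.49°, 16.31°, 23.05°.
Largest gap = 266.49° ⇒ minimal covering band is its complement: 360° − 266.49° = 93.51°.
Band runs from +145.67° eastward to -120.82°, crossing the antimeridian.

93.51°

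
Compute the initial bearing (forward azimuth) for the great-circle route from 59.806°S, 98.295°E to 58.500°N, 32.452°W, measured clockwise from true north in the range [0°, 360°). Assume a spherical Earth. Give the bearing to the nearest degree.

289°

Δλ = -32.452 − 98.295 = -130.747°.
θ = atan2( sin Δλ · cos φ₂ , cos φ₁ · sin φ₂ − sin φ₁ · cos φ₂ · cos Δλ )
  = atan2(-0.39584, 0.13404) = -71.293° → normalised to [0°, 360°): 288.707°.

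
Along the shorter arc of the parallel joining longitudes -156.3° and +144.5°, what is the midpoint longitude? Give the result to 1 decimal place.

Signed shortest Δλ from -156.3° to +144.5° is -59.2°.
Midpoint longitude = -156.3° + (-59.2°)/2 = -156.3° − 29.6° = -185.9°.
Normalise into (−180°, 180°]: +174.1°.
(The naïve average (-156.3 + +144.5)/2 = -5.9° is on the wrong side of the globe.)

+174.1°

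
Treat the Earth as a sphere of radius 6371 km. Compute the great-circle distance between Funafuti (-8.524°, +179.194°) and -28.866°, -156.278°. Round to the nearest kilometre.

3418 km

Δλ = -156.278 − 179.194 = -335.472°; wrapped into (−180°, 180°]: 24.528°.
Δφ = -28.866 − -8.524 = -20.342°.
a = sin²(Δφ/2) + cos φ₁ · cos φ₂ · sin²(Δλ/2) = 0.070261.
c = 2·atan2(√a, √(1−a)) = 0.53655 rad → d = 6371·c ≈ 3418.35 km.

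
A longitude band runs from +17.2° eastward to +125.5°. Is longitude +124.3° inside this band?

Band width going east from +17.2° to +125.5°: ((125.5 − 17.2) mod 360) = 108.3°.
Offset of +124.3° east of the west edge: ((124.3 − 17.2) mod 360) = 107.1°.
107.1° ≤ 108.3° ⇒ inside.

Yes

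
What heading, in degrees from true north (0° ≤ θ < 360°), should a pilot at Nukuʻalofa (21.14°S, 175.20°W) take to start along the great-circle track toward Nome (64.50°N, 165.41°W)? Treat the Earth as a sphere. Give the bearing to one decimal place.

4.2°

Δλ = -165.41 − -175.20 = 9.79°.
θ = atan2( sin Δλ · cos φ₂ , cos φ₁ · sin φ₂ − sin φ₁ · cos φ₂ · cos Δλ )
  = atan2(0.07320, 0.99485) = 4.208° → normalised to [0°, 360°): 4.208°.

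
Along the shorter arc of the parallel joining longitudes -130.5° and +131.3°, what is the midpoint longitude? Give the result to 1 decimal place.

Signed shortest Δλ from -130.5° to +131.3° is -98.2°.
Midpoint longitude = -130.5° + (-98.2°)/2 = -130.5° − 49.1° = -179.6°.
(The naïve average (-130.5 + +131.3)/2 = 0.4° is on the wrong side of the globe.)

-179.6°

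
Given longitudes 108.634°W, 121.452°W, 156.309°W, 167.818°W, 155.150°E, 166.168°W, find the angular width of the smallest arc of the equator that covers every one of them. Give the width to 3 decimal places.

96.216°

Sort the longitudes: -167.818°, -166.168°, -156.309°, -121.452°, -108.634°, +155.150°.
Eastward gaps between consecutive values (wrapping around): 1.650°, 9.859°, 34.857°, 12.818°, 263.784°, 37.032°.
Largest gap = 263.784° ⇒ minimal covering band is its complement: 360° − 263.784° = 96.216°.
Band runs from +155.150° eastward to -108.634°, crossing the antimeridian.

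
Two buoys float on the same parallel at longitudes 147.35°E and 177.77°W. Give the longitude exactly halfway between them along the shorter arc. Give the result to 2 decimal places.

164.79°E

Signed shortest Δλ from +147.35° to -177.77° is +34.88°.
Midpoint longitude = +147.35° + (+34.88°)/2 = +147.35° + 17.44° = +164.79°.
(The naïve average (+147.35 + -177.77)/2 = -15.21° is on the wrong side of the globe.)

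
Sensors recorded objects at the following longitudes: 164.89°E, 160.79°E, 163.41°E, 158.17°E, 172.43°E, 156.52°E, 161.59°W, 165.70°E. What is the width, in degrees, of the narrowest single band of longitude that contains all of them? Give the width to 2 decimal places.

41.89°

Sort the longitudes: -161.59°, +156.52°, +158.17°, +160.79°, +163.41°, +164.89°, +165.70°, +172.43°.
Eastward gaps between consecutive values (wrapping around): 318.11°, 1.65°, 2.62°, 2.62°, 1.48°, 0.81°, 6.73°, 25.98°.
Largest gap = 318.11° ⇒ minimal covering band is its complement: 360° − 318.11° = 41.89°.
Band runs from +156.52° eastward to -161.59°, crossing the antimeridian.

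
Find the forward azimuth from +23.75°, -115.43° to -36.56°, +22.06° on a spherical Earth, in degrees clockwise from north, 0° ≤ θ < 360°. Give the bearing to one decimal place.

119.5°

Δλ = 22.06 − -115.43 = 137.49°.
θ = atan2( sin Δλ · cos φ₂ , cos φ₁ · sin φ₂ − sin φ₁ · cos φ₂ · cos Δλ )
  = atan2(0.54276, -0.30675) = 119.473° → normalised to [0°, 360°): 119.473°.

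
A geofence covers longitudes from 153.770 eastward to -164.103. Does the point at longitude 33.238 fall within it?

No

Band width going east from +153.770° to -164.103°: ((-164.103 − 153.770) mod 360) = 42.127°.
Offset of +33.238° east of the west edge: ((33.238 − 153.770) mod 360) = 239.468°.
239.468° > 42.127° ⇒ outside.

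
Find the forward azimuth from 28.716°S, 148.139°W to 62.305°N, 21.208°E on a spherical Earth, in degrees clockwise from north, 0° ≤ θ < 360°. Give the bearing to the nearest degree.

9°

Δλ = 21.208 − -148.139 = 169.347°.
θ = atan2( sin Δλ · cos φ₂ , cos φ₁ · sin φ₂ − sin φ₁ · cos φ₂ · cos Δλ )
  = atan2(0.08592, 0.55708) = 8.767° → normalised to [0°, 360°): 8.767°.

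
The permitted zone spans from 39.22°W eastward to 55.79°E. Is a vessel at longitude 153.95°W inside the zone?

Band width going east from -39.22° to +55.79°: ((55.79 − -39.22) mod 360) = 95.01°.
Offset of -153.95° east of the west edge: ((-153.95 − -39.22) mod 360) = 245.27°.
245.27° > 95.01° ⇒ outside.

No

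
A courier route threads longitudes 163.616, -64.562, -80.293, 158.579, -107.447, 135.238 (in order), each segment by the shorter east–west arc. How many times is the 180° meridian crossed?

Leg 1: +163.616° → -64.562°, shortest Δλ = 131.822° (east) — crosses 180°.
Leg 2: -64.562° → -80.293°, shortest Δλ = -15.731° (west) — does not cross 180°.
Leg 3: -80.293° → +158.579°, shortest Δλ = -121.128° (west) — crosses 180°.
Leg 4: +158.579° → -107.447°, shortest Δλ = 93.974° (east) — crosses 180°.
Leg 5: -107.447° → +135.238°, shortest Δλ = -117.315° (west) — crosses 180°.
Total crossings: 4.

4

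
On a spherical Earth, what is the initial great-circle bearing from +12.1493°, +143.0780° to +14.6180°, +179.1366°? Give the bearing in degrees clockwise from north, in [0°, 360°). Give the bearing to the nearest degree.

Δλ = 179.1366 − 143.0780 = 36.0586°.
θ = atan2( sin Δλ · cos φ₂ , cos φ₁ · sin φ₂ − sin φ₁ · cos φ₂ · cos Δλ )
  = atan2(0.56956, 0.08209) = 81.799° → normalised to [0°, 360°): 81.799°.

82°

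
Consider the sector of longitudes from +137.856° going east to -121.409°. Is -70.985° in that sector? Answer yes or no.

No

Band width going east from +137.856° to -121.409°: ((-121.409 − 137.856) mod 360) = 100.735°.
Offset of -70.985° east of the west edge: ((-70.985 − 137.856) mod 360) = 151.159°.
151.159° > 100.735° ⇒ outside.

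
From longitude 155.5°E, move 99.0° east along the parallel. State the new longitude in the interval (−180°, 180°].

Start at +155.5°; shift +99.0° → +254.5°.
+254.5° lies outside (−180°, 180°]; subtract 360° → -105.5°.

105.5°W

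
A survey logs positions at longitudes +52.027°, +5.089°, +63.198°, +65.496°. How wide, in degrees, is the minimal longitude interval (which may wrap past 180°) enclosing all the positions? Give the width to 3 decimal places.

60.407°

Sort the longitudes: +5.089°, +52.027°, +63.198°, +65.496°.
Eastward gaps between consecutive values (wrapping around): 46.938°, 11.171°, 2.298°, 299.593°.
Largest gap = 299.593° ⇒ minimal covering band is its complement: 360° − 299.593° = 60.407°.
Band runs from +5.089° eastward to +65.496°.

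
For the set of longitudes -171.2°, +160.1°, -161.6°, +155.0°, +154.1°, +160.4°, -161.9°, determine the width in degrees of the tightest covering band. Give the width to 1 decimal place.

44.3°

Sort the longitudes: -171.2°, -161.9°, -161.6°, +154.1°, +155.0°, +160.1°, +160.4°.
Eastward gaps between consecutive values (wrapping around): 9.3°, 0.3°, 315.7°, 0.9°, 5.1°, 0.3°, 28.4°.
Largest gap = 315.7° ⇒ minimal covering band is its complement: 360° − 315.7° = 44.3°.
Band runs from +154.1° eastward to -161.6°, crossing the antimeridian.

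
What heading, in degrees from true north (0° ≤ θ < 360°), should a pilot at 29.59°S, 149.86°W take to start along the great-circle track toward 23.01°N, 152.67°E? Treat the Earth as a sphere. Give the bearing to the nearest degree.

307°

Δλ = 152.67 − -149.86 = 302.53°; wrapped into (−180°, 180°]: -57.47°.
θ = atan2( sin Δλ · cos φ₂ , cos φ₁ · sin φ₂ − sin φ₁ · cos φ₂ · cos Δλ )
  = atan2(-0.77603, 0.58432) = -53.022° → normalised to [0°, 360°): 306.978°.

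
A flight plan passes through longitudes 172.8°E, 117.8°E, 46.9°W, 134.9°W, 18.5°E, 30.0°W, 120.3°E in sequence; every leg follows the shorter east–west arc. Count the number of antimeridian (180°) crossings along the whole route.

Leg 1: +172.8° → +117.8°, shortest Δλ = -55.0° (west) — does not cross 180°.
Leg 2: +117.8° → -46.9°, shortest Δλ = -164.7° (west) — does not cross 180°.
Leg 3: -46.9° → -134.9°, shortest Δλ = -88.0° (west) — does not cross 180°.
Leg 4: -134.9° → +18.5°, shortest Δλ = 153.4° (east) — does not cross 180°.
Leg 5: +18.5° → -30.0°, shortest Δλ = -48.5° (west) — does not cross 180°.
Leg 6: -30.0° → +120.3°, shortest Δλ = 150.3° (east) — does not cross 180°.
Total crossings: 0.

0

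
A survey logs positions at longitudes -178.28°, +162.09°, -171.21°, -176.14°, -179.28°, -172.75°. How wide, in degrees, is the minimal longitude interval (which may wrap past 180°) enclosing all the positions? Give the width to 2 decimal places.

Sort the longitudes: -179.28°, -178.28°, -176.14°, -172.75°, -171.21°, +162.09°.
Eastward gaps between consecutive values (wrapping around): 1.00°, 2.14°, 3.39°, 1.54°, 333.30°, 18.63°.
Largest gap = 333.30° ⇒ minimal covering band is its complement: 360° − 333.30° = 26.70°.
Band runs from +162.09° eastward to -171.21°, crossing the antimeridian.

26.70°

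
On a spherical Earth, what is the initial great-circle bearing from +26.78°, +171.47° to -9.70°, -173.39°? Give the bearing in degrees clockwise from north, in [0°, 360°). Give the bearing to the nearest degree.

Δλ = -173.39 − 171.47 = -344.86°; wrapped into (−180°, 180°]: 15.14°.
θ = atan2( sin Δλ · cos φ₂ , cos φ₁ · sin φ₂ − sin φ₁ · cos φ₂ · cos Δλ )
  = atan2(0.25744, -0.57913) = 156.033° → normalised to [0°, 360°): 156.033°.

156°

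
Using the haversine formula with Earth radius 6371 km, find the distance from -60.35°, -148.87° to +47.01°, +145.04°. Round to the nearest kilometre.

Δλ = 145.04 − -148.87 = 293.91°; wrapped into (−180°, 180°]: -66.09°.
Δφ = 47.01 − -60.35 = 107.36°.
a = sin²(Δφ/2) + cos φ₁ · cos φ₂ · sin²(Δλ/2) = 0.749490.
c = 2·atan2(√a, √(1−a)) = 2.09322 rad → d = 6371·c ≈ 13335.89 km.

13336 km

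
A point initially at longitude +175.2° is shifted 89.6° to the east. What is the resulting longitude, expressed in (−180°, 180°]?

-95.2°

Start at +175.2°; shift +89.6° → +264.8°.
+264.8° lies outside (−180°, 180°]; subtract 360° → -95.2°.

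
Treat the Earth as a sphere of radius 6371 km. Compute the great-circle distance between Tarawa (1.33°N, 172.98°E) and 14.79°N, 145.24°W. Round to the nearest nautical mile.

2605 nmi

Δλ = -145.24 − 172.98 = -318.22°; wrapped into (−180°, 180°]: 41.78°.
Δφ = 14.79 − 1.33 = 13.46°.
a = sin²(Δφ/2) + cos φ₁ · cos φ₂ · sin²(Δλ/2) = 0.136634.
c = 2·atan2(√a, √(1−a)) = 0.75724 rad → d = 6371·c ≈ 4824.39 km ≈ 2604.96 nmi.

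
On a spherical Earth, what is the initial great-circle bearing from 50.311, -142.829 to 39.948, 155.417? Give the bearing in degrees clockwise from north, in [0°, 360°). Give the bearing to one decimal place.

281.0°

Δλ = 155.417 − -142.829 = 298.246°; wrapped into (−180°, 180°]: -61.754°.
θ = atan2( sin Δλ · cos φ₂ , cos φ₁ · sin φ₂ − sin φ₁ · cos φ₂ · cos Δλ )
  = atan2(-0.67534, 0.13086) = -79.034° → normalised to [0°, 360°): 280.966°.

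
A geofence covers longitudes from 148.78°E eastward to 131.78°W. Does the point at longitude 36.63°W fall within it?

Band width going east from +148.78° to -131.78°: ((-131.78 − 148.78) mod 360) = 79.44°.
Offset of -36.63° east of the west edge: ((-36.63 − 148.78) mod 360) = 174.59°.
174.59° > 79.44° ⇒ outside.

No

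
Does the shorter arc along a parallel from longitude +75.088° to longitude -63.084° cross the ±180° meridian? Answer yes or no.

Signed shortest Δλ = ((-63.084 − 75.088 + 180) mod 360) − 180 = -138.172°.
Going west by 138.172° from +75.088° reaches -63.084° without touching 180°.

No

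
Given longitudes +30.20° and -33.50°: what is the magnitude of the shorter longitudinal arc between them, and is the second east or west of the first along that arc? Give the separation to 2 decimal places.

Raw difference: -33.50 − 30.20 = -63.7°.
Normalise into (−180°, 180°]: -63.7° stays -63.7°.
Negative ⇒ the second point lies to the west; separation 63.70°.

63.70° west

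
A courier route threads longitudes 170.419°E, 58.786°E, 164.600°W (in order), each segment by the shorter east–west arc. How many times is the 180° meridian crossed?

Leg 1: +170.419° → +58.786°, shortest Δλ = -111.633° (west) — does not cross 180°.
Leg 2: +58.786° → -164.600°, shortest Δλ = 136.614° (east) — crosses 180°.
Total crossings: 1.

1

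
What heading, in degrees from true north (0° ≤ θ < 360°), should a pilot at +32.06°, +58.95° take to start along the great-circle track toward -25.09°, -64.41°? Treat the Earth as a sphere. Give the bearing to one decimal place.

Δλ = -64.41 − 58.95 = -123.36°.
θ = atan2( sin Δλ · cos φ₂ , cos φ₁ · sin φ₂ − sin φ₁ · cos φ₂ · cos Δλ )
  = atan2(-0.75642, -0.09502) = -97.160° → normalised to [0°, 360°): 262.840°.

262.8°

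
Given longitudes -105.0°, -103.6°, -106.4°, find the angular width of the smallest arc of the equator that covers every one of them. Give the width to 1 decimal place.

Sort the longitudes: -106.4°, -105.0°, -103.6°.
Eastward gaps between consecutive values (wrapping around): 1.4°, 1.4°, 357.2°.
Largest gap = 357.2° ⇒ minimal covering band is its complement: 360° − 357.2° = 2.8°.
Band runs from -106.4° eastward to -103.6°.

2.8°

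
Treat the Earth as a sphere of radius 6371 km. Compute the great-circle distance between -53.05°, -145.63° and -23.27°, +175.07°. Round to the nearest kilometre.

Δλ = 175.07 − -145.63 = 320.70°; wrapped into (−180°, 180°]: -39.30°.
Δφ = -23.27 − -53.05 = 29.78°.
a = sin²(Δφ/2) + cos φ₁ · cos φ₂ · sin²(Δλ/2) = 0.128475.
c = 2·atan2(√a, √(1−a)) = 0.73318 rad → d = 6371·c ≈ 4671.10 km.

4671 km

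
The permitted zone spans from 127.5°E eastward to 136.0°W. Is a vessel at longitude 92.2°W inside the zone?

No

Band width going east from +127.5° to -136.0°: ((-136.0 − 127.5) mod 360) = 96.5°.
Offset of -92.2° east of the west edge: ((-92.2 − 127.5) mod 360) = 140.3°.
140.3° > 96.5° ⇒ outside.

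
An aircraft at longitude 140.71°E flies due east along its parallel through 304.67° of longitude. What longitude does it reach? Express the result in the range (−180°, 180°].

Start at +140.71°; shift +304.67° → +445.38°.
+445.38° lies outside (−180°, 180°]; subtract 360° → +85.38°.

85.38°E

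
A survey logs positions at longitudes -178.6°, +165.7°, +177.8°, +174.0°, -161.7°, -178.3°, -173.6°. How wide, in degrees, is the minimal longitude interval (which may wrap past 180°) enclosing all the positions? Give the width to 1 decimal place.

32.6°

Sort the longitudes: -178.6°, -178.3°, -173.6°, -161.7°, +165.7°, +174.0°, +177.8°.
Eastward gaps between consecutive values (wrapping around): 0.3°, 4.7°, 11.9°, 327.4°, 8.3°, 3.8°, 3.6°.
Largest gap = 327.4° ⇒ minimal covering band is its complement: 360° − 327.4° = 32.6°.
Band runs from +165.7° eastward to -161.7°, crossing the antimeridian.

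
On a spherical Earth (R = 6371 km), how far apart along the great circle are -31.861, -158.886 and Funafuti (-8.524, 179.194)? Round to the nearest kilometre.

3443 km

Δλ = 179.194 − -158.886 = 338.080°; wrapped into (−180°, 180°]: -21.920°.
Δφ = -8.524 − -31.861 = 23.337°.
a = sin²(Δφ/2) + cos φ₁ · cos φ₂ · sin²(Δλ/2) = 0.071266.
c = 2·atan2(√a, √(1−a)) = 0.54047 rad → d = 6371·c ≈ 3443.33 km.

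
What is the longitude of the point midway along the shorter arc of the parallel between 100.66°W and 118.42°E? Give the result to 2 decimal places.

Signed shortest Δλ from -100.66° to +118.42° is -140.92°.
Midpoint longitude = -100.66° + (-140.92°)/2 = -100.66° − 70.46° = -171.12°.
(The naïve average (-100.66 + +118.42)/2 = 8.88° is on the wrong side of the globe.)

171.12°W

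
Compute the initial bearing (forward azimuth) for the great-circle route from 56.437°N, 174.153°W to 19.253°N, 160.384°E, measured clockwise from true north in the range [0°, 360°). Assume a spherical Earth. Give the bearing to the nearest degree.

218°

Δλ = 160.384 − -174.153 = 334.537°; wrapped into (−180°, 180°]: -25.463°.
θ = atan2( sin Δλ · cos φ₂ , cos φ₁ · sin φ₂ − sin φ₁ · cos φ₂ · cos Δλ )
  = atan2(-0.40588, -0.52796) = -142.448° → normalised to [0°, 360°): 217.552°.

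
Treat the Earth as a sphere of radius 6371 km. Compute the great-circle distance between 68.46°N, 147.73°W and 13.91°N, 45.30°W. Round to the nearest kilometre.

Δλ = -45.30 − -147.73 = 102.43°.
Δφ = 13.91 − 68.46 = -54.55°.
a = sin²(Δφ/2) + cos φ₁ · cos φ₂ · sin²(Δλ/2) = 0.426551.
c = 2·atan2(√a, √(1−a)) = 1.42336 rad → d = 6371·c ≈ 9068.26 km.

9068 km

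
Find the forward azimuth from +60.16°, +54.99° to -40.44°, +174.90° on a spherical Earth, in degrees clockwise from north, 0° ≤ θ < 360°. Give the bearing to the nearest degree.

Δλ = 174.90 − 54.99 = 119.91°.
θ = atan2( sin Δλ · cos φ₂ , cos φ₁ · sin φ₂ − sin φ₁ · cos φ₂ · cos Δλ )
  = atan2(0.65972, 0.00644) = 89.441° → normalised to [0°, 360°): 89.441°.

89°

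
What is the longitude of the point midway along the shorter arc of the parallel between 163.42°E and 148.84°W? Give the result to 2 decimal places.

Signed shortest Δλ from +163.42° to -148.84° is +47.74°.
Midpoint longitude = +163.42° + (+47.74°)/2 = +163.42° + 23.87° = +187.29°.
Normalise into (−180°, 180°]: -172.71°.
(The naïve average (+163.42 + -148.84)/2 = 7.29° is on the wrong side of the globe.)

172.71°W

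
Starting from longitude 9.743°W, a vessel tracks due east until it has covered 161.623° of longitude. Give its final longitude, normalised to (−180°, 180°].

151.880°E

Start at -9.743°; shift +161.623° → +151.880°.
+151.880° already lies in (−180°, 180°].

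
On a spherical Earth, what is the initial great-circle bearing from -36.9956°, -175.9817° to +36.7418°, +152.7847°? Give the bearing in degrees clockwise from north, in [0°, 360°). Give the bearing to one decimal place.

335.0°

Δλ = 152.7847 − -175.9817 = 328.7664°; wrapped into (−180°, 180°]: -31.2336°.
θ = atan2( sin Δλ · cos φ₂ , cos φ₁ · sin φ₂ − sin φ₁ · cos φ₂ · cos Δλ )
  = atan2(-0.41552, 0.89010) = -25.024° → normalised to [0°, 360°): 334.976°.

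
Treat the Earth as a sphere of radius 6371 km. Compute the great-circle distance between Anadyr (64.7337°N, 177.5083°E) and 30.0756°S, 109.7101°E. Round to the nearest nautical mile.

Δλ = 109.7101 − 177.5083 = -67.7982°.
Δφ = -30.0756 − 64.7337 = -94.8093°.
a = sin²(Δφ/2) + cos φ₁ · cos φ₂ · sin²(Δλ/2) = 0.656815.
c = 2·atan2(√a, √(1−a)) = 1.88981 rad → d = 6371·c ≈ 12039.98 km ≈ 6501.07 nmi.

6501 nmi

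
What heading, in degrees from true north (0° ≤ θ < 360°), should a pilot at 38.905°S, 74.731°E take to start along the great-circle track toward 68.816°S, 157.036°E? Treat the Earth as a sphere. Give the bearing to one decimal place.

152.7°

Δλ = 157.036 − 74.731 = 82.305°.
θ = atan2( sin Δλ · cos φ₂ , cos φ₁ · sin φ₂ − sin φ₁ · cos φ₂ · cos Δλ )
  = atan2(0.35811, -0.69521) = 152.747° → normalised to [0°, 360°): 152.747°.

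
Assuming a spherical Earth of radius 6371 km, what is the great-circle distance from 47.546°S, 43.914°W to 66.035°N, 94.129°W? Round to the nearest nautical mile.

7200 nmi

Δλ = -94.129 − -43.914 = -50.215°.
Δφ = 66.035 − -47.546 = 113.581°.
a = sin²(Δφ/2) + cos φ₁ · cos φ₂ · sin²(Δλ/2) = 0.749386.
c = 2·atan2(√a, √(1−a)) = 2.09298 rad → d = 6371·c ≈ 13334.36 km ≈ 7199.98 nmi.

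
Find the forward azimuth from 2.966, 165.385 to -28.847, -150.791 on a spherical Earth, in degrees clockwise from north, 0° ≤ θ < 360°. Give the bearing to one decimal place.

130.3°

Δλ = -150.791 − 165.385 = -316.176°; wrapped into (−180°, 180°]: 43.824°.
θ = atan2( sin Δλ · cos φ₂ , cos φ₁ · sin φ₂ − sin φ₁ · cos φ₂ · cos Δλ )
  = atan2(0.60652, -0.51452) = 130.309° → normalised to [0°, 360°): 130.309°.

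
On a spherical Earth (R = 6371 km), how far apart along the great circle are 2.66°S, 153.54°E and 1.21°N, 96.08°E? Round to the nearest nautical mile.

Δλ = 96.08 − 153.54 = -57.46°.
Δφ = 1.21 − -2.66 = 3.87°.
a = sin²(Δφ/2) + cos φ₁ · cos φ₂ · sin²(Δλ/2) = 0.231896.
c = 2·atan2(√a, √(1−a)) = 1.00486 rad → d = 6371·c ≈ 6401.94 km ≈ 3456.77 nmi.

3457 nmi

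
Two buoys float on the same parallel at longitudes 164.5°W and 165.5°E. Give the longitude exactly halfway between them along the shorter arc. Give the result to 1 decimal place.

Signed shortest Δλ from -164.5° to +165.5° is -30.0°.
Midpoint longitude = -164.5° + (-30.0°)/2 = -164.5° − 15.0° = -179.5°.
(The naïve average (-164.5 + +165.5)/2 = 0.5° is on the wrong side of the globe.)

179.5°W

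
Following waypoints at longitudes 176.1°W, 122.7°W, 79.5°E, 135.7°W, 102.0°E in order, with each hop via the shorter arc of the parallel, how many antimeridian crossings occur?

Leg 1: -176.1° → -122.7°, shortest Δλ = 53.4° (east) — does not cross 180°.
Leg 2: -122.7° → +79.5°, shortest Δλ = -157.8° (west) — crosses 180°.
Leg 3: +79.5° → -135.7°, shortest Δλ = 144.8° (east) — crosses 180°.
Leg 4: -135.7° → +102.0°, shortest Δλ = -122.3° (west) — crosses 180°.
Total crossings: 3.

3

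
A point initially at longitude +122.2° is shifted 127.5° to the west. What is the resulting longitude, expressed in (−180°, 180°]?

-5.3°

Start at +122.2°; shift −127.5° → -5.3°.
-5.3° already lies in (−180°, 180°].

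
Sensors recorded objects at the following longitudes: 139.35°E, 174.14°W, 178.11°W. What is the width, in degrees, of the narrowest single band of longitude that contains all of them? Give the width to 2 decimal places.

46.51°

Sort the longitudes: -178.11°, -174.14°, +139.35°.
Eastward gaps between consecutive values (wrapping around): 3.97°, 313.49°, 42.54°.
Largest gap = 313.49° ⇒ minimal covering band is its complement: 360° − 313.49° = 46.51°.
Band runs from +139.35° eastward to -174.14°, crossing the antimeridian.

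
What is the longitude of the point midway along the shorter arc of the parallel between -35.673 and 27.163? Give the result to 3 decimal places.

Signed shortest Δλ from -35.673° to +27.163° is +62.836°.
Midpoint longitude = -35.673° + (+62.836°)/2 = -35.673° + 31.418° = -4.255°.

-4.255°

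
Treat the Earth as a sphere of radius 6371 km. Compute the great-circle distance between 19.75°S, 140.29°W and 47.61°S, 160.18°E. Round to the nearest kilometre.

6133 km

Δλ = 160.18 − -140.29 = 300.47°; wrapped into (−180°, 180°]: -59.53°.
Δφ = -47.61 − -19.75 = -27.86°.
a = sin²(Δφ/2) + cos φ₁ · cos φ₂ · sin²(Δλ/2) = 0.214334.
c = 2·atan2(√a, √(1−a)) = 0.96267 rad → d = 6371·c ≈ 6133.17 km.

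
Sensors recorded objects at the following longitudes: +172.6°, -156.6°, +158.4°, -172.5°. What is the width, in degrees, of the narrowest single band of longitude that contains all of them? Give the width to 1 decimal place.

Sort the longitudes: -172.5°, -156.6°, +158.4°, +172.6°.
Eastward gaps between consecutive values (wrapping around): 15.9°, 315.0°, 14.2°, 14.9°.
Largest gap = 315.0° ⇒ minimal covering band is its complement: 360° − 315.0° = 45.0°.
Band runs from +158.4° eastward to -156.6°, crossing the antimeridian.

45.0°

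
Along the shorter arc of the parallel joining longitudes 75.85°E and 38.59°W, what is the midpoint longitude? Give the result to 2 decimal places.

Signed shortest Δλ from +75.85° to -38.59° is -114.44°.
Midpoint longitude = +75.85° + (-114.44°)/2 = +75.85° − 57.22° = +18.63°.

18.63°E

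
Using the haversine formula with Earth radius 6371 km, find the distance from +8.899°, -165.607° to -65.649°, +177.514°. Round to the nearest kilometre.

Δλ = 177.514 − -165.607 = 343.121°; wrapped into (−180°, 180°]: -16.879°.
Δφ = -65.649 − 8.899 = -74.548°.
a = sin²(Δφ/2) + cos φ₁ · cos φ₂ · sin²(Δλ/2) = 0.375559.
c = 2·atan2(√a, √(1−a)) = 1.31927 rad → d = 6371·c ≈ 8405.07 km.

8405 km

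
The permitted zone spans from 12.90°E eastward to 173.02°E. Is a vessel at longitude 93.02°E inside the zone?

Yes

Band width going east from +12.90° to +173.02°: ((173.02 − 12.90) mod 360) = 160.12°.
Offset of +93.02° east of the west edge: ((93.02 − 12.90) mod 360) = 80.12°.
80.12° ≤ 160.12° ⇒ inside.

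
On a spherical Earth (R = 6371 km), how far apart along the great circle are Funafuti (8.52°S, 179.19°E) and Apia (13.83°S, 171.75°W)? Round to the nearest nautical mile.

Δλ = -171.75 − 179.19 = -350.94°; wrapped into (−180°, 180°]: 9.06°.
Δφ = -13.83 − -8.52 = -5.31°.
a = sin²(Δφ/2) + cos φ₁ · cos φ₂ · sin²(Δλ/2) = 0.008136.
c = 2·atan2(√a, √(1−a)) = 0.18065 rad → d = 6371·c ≈ 1150.89 km ≈ 621.43 nmi.

621 nmi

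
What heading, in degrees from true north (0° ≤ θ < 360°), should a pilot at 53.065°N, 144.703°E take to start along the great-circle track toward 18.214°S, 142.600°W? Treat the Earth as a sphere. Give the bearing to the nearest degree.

Δλ = -142.600 − 144.703 = -287.303°; wrapped into (−180°, 180°]: 72.697°.
θ = atan2( sin Δλ · cos φ₂ , cos φ₁ · sin φ₂ − sin φ₁ · cos φ₂ · cos Δλ )
  = atan2(0.90691, -0.41365) = 114.518° → normalised to [0°, 360°): 114.518°.

115°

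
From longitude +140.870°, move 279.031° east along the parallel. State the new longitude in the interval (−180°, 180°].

+59.901°

Start at +140.870°; shift +279.031° → +419.901°.
+419.901° lies outside (−180°, 180°]; subtract 360° → +59.901°.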